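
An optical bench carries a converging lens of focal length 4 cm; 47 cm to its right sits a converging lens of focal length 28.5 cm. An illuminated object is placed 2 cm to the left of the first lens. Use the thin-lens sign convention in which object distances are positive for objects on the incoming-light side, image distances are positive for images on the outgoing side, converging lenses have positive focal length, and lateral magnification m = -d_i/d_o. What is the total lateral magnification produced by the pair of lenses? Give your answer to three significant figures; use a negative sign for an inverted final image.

Applying the thin-lens equation to the first lens, 1/4 = 1/2 + 1/d_i1, which gives d_i1 = -4.000 cm.
Its lateral magnification is m_1 = -d_i1/d_o1 = -(-4.000)/2 = 2.0000.
The intermediate image is virtual, 4.000 cm to the left of lens 1, so d_o2 = L - d_i1 = 47 - (-4.000) = 51.000 cm.
Applying the thin-lens equation again with f_2 = 28.5 cm and d_o2 = 51.000 cm gives d_i2 = 64.600 cm.
m_2 = -(64.600)/(51.000) = -1.2667.
Total m = m_1 x m_2 = (2.0000)(-1.2667) = -2.5333.

-2.53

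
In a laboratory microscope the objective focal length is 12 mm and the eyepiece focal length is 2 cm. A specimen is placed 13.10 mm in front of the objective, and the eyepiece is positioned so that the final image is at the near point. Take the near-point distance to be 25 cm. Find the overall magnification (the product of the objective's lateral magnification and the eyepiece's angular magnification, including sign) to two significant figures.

-150

Convert to cm: f_obj = 12 mm = 1.2 cm; d_o = 13.10 mm = 1.31 cm.
Objective: 1/d_i = 1/f_obj - 1/d_o = 1/1.2 - 1/1.31 = 0.06997 cm^-1, so d_i = 14.291 cm.
m_obj = -d_i/d_o = -14.291/1.31 = -10.909.
Eyepiece angular magnification (image at near point): M_eye = 1 + D/f_e = 1 + 25/2 = 13.500.
Overall M = m_obj x M_eye = (-10.909)(13.500) = -147.27.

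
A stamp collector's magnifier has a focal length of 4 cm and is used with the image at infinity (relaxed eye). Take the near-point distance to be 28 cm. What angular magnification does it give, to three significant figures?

M = D/f = 28/4 = 7.000.

7.00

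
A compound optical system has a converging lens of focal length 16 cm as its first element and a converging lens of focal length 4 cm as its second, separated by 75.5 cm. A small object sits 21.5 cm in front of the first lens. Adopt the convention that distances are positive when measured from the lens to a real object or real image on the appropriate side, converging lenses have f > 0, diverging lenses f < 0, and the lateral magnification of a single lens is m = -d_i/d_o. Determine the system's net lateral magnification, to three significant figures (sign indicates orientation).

Lens 1: 1/d_i1 = 1/f_1 - 1/d_o1 = 1/16 - 1/21.5 = 0.01599 cm^-1, so d_i1 = 62.545 cm.
m_1 = -(62.545)/21.5 = -2.9091.
The intermediate image is 62.545 cm to the right of lens 1, so d_o2 = L - d_i1 = 75.5 - 62.545 = 12.955 cm.
Lens 2: 1/d_i2 = 1/f_2 - 1/d_o2 = 1/4 - 1/(12.955) = 0.17281 cm^-1, so d_i2 = 5.787 cm.
m_2 = -(5.787)/(12.955) = -0.4467.
Overall magnification: m = m_1 m_2 = 1.2995.

1.30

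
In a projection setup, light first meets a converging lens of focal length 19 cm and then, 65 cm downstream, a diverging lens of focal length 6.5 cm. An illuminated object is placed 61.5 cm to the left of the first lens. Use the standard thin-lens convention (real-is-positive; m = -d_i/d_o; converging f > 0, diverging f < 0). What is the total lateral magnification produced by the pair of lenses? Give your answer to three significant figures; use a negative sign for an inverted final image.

-0.0660

First lens: d_i1 = 1/(1/19 - 1/61.5) = 27.494 cm.
m_1 = -(27.494)/61.5 = -0.4471.
The intermediate image is 27.494 cm to the right of lens 1, so d_o2 = L - d_i1 = 65 - 27.494 = 37.506 cm.
Second lens: d_i2 = 1/(1/(-6.5) - 1/(37.506)) = -5.540 cm.
m_2 = -(-5.540)/(37.506) = 0.1477.
The system's lateral magnification is m_1 m_2 = (-0.4471)(0.1477) = -0.0660.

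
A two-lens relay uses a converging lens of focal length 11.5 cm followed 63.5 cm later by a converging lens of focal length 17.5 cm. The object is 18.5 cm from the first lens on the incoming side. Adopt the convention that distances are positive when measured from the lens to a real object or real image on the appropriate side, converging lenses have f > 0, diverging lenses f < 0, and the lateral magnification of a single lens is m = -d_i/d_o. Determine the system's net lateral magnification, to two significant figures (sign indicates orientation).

First lens: d_i1 = 1/(1/11.5 - 1/18.5) = 30.393 cm.
m_1 = -(30.393)/18.5 = -1.6429.
The intermediate image is 30.393 cm to the right of lens 1, so d_o2 = L - d_i1 = 63.5 - 30.393 = 33.107 cm.
Second lens: d_i2 = 1/(1/17.5 - 1/(33.107)) = 37.122 cm.
m_2 = -(37.122)/(33.107) = -1.1213.
Overall magnification: m = m_1 m_2 = 1.8421.

1.8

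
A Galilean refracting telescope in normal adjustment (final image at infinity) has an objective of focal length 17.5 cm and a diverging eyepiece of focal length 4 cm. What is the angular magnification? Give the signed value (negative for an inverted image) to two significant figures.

M = -f_obj/f_eye = -17.5/(-4) = 4.375.

4.4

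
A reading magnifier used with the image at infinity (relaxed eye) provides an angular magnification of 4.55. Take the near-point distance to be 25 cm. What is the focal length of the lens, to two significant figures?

For the image at infinity, M = D/f.
f = D/M = 25/4.55 = 5.495 cm.

5.5 cm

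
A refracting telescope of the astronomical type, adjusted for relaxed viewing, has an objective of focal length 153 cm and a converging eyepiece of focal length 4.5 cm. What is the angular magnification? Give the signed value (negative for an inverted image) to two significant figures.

M = -f_obj/f_eye = -153/(4.5) = -34.000.

-34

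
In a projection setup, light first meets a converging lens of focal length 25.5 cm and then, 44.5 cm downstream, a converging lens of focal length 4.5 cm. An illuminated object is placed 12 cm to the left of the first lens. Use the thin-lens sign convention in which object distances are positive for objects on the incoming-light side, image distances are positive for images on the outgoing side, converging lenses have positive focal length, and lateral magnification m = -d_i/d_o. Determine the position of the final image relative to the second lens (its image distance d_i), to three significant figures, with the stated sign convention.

Applying the thin-lens equation to the first lens, 1/25.5 = 1/12 + 1/d_i1, which gives d_i1 = -22.667 cm.
The intermediate image is virtual, 22.667 cm to the left of lens 1, so d_o2 = L - d_i1 = 44.5 - (-22.667) = 67.167 cm.
Applying the thin-lens equation again with f_2 = 4.5 cm and d_o2 = 67.167 cm gives d_i2 = 4.823 cm.

4.82 cm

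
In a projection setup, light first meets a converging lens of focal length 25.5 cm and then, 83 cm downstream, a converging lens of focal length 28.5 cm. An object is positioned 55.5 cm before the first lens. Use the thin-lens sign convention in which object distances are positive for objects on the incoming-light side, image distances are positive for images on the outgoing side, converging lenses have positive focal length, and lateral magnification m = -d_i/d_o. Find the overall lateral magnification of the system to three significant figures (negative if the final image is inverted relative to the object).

Applying the thin-lens equation to the first lens, 1/25.5 = 1/55.5 + 1/d_i1, which gives d_i1 = 47.175 cm.
Its lateral magnification is m_1 = -d_i1/d_o1 = -(47.175)/55.5 = -0.8500.
That image sits 35.825 cm in front of the second lens, so d_o2 = 35.825 cm.
Applying the thin-lens equation again with f_2 = 28.5 cm and d_o2 = 35.825 cm gives d_i2 = 139.387 cm.
m_2 = -(139.387)/(35.825) = -3.8908.
Total m = m_1 x m_2 = (-0.8500)(-3.8908) = 3.3072.

3.31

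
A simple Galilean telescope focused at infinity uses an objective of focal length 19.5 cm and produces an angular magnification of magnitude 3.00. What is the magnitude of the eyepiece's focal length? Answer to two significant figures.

|M| = f_obj/|f_eye|, so |f_eye| = f_obj/|M| = 19.5/3.0 = 6.500 cm.
(The eyepiece is diverging, so its signed focal length is -6.500 cm.)

6.5 cm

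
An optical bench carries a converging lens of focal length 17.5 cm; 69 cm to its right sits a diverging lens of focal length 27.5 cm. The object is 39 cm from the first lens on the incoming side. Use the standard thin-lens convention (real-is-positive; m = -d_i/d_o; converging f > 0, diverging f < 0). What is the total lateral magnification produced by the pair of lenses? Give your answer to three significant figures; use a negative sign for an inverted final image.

First lens: d_i1 = 1/(1/17.5 - 1/39) = 31.744 cm.
m_1 = -(31.744)/39 = -0.8140.
Object distance for lens 2: d_o2 = 69 - 31.744 = 37.256 cm.
Second lens: d_i2 = 1/(1/(-27.5) - 1/(37.256)) = -15.822 cm.
m_2 = -(-15.822)/(37.256) = 0.4247.
The system's lateral magnification is m_1 m_2 = (-0.8140)(0.4247) = -0.3457.

-0.346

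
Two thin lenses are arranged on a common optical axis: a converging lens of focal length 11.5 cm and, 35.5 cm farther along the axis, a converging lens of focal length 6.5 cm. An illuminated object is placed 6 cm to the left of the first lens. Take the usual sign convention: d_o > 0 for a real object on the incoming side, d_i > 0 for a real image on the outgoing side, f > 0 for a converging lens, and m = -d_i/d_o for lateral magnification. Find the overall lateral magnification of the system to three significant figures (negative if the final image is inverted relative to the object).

Applying the thin-lens equation to the first lens, 1/11.5 = 1/6 + 1/d_i1, which gives d_i1 = -12.545 cm.
Its lateral magnification is m_1 = -d_i1/d_o1 = -(-12.545)/6 = 2.0909.
The intermediate image is virtual, 12.545 cm to the left of lens 1, so d_o2 = L - d_i1 = 35.5 - (-12.545) = 48.045 cm.
Applying the thin-lens equation again with f_2 = 6.5 cm and d_o2 = 48.045 cm gives d_i2 = 7.517 cm.
m_2 = -(7.517)/(48.045) = -0.1565.
Overall magnification: m = m_1 m_2 = -0.3271.

-0.327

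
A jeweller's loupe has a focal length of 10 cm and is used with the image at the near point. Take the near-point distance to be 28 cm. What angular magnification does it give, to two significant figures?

3.8

M = 1 + D/f = 1 + 28/10 = 3.800.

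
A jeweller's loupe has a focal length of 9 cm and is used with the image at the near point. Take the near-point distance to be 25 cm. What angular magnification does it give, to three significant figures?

3.78

M = 1 + D/f = 1 + 25/9 = 3.778.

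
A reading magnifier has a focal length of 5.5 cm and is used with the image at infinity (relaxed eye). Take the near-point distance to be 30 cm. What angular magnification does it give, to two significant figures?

5.5

M = D/f = 30/5.5 = 5.455.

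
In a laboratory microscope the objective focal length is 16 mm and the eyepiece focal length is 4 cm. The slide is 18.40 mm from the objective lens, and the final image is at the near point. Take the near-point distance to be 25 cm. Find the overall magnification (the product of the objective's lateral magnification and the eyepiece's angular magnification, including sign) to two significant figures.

-48

Convert to cm: f_obj = 16 mm = 1.6 cm; d_o = 18.40 mm = 1.84 cm.
Objective: 1/d_i = 1/f_obj - 1/d_o = 1/1.6 - 1/1.84 = 0.08152 cm^-1, so d_i = 12.267 cm.
m_obj = -d_i/d_o = -12.267/1.84 = -6.667.
Eyepiece angular magnification (image at near point): M_eye = 1 + D/f_e = 1 + 25/4 = 7.250.
Overall M = m_obj x M_eye = (-6.667)(7.250) = -48.33.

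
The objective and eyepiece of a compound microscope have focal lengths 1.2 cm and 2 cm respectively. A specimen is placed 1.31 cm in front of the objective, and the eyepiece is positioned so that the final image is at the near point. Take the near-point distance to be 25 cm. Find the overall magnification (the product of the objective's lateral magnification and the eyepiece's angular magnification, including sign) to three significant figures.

Objective: 1/d_i = 1/f_obj - 1/d_o = 1/1.2 - 1/1.31 = 0.06997 cm^-1, so d_i = 14.291 cm.
m_obj = -d_i/d_o = -14.291/1.31 = -10.909.
Eyepiece angular magnification (image at near point): M_eye = 1 + D/f_e = 1 + 25/2 = 13.500.
Overall M = m_obj x M_eye = (-10.909)(13.500) = -147.27.

-147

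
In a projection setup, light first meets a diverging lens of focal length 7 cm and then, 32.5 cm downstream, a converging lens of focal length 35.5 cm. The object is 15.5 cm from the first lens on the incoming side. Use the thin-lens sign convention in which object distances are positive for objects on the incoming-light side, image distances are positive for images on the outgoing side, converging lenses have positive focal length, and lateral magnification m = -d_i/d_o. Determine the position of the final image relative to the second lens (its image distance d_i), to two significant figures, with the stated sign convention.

First lens: d_i1 = 1/(1/(-7) - 1/15.5) = -4.822 cm.
With d_i1 < 0 the first image is virtual and lies on the object side; the object distance for lens 2 is d_o2 = 32.5 - (-4.822) = 37.322 cm.
Second lens: d_i2 = 1/(1/35.5 - 1/(37.322)) = 727.101 cm.

730 cm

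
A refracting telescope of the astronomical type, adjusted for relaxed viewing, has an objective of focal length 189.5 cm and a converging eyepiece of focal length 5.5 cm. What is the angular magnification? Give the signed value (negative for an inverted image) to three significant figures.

-34.5

M = -f_obj/f_eye = -189.5/(5.5) = -34.455.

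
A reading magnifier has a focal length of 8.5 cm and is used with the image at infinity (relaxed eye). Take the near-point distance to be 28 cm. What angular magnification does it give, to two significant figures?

3.3

M = D/f = 28/8.5 = 3.294.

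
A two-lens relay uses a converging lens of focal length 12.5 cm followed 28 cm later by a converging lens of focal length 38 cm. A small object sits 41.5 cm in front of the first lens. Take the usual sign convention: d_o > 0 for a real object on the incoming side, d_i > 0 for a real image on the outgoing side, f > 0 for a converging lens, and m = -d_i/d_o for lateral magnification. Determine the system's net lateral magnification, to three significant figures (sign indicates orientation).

-0.587

Applying the thin-lens equation to the first lens, 1/12.5 = 1/41.5 + 1/d_i1, which gives d_i1 = 17.888 cm.
Its lateral magnification is m_1 = -d_i1/d_o1 = -(17.888)/41.5 = -0.4310.
The intermediate image is 17.888 cm to the right of lens 1, so d_o2 = L - d_i1 = 28 - 17.888 = 10.112 cm.
Applying the thin-lens equation again with f_2 = 38 cm and d_o2 = 10.112 cm gives d_i2 = -13.779 cm.
m_2 = -(-13.779)/(10.112) = 1.3626.
Total m = m_1 x m_2 = (-0.4310)(1.3626) = -0.5873.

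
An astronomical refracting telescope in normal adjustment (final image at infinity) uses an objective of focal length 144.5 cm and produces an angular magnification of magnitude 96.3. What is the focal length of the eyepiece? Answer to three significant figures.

1.50 cm

|M| = f_obj/f_eye, so f_eye = f_obj/|M| = 144.5/96.3 = 1.501 cm.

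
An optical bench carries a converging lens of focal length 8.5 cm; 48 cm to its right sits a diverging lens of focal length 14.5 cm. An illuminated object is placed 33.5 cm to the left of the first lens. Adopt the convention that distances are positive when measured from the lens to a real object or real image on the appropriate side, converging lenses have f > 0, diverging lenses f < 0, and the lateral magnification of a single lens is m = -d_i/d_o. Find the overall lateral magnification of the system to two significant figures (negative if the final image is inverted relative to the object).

First lens: d_i1 = 1/(1/8.5 - 1/33.5) = 11.390 cm.
m_1 = -(11.390)/33.5 = -0.3400.
Object distance for lens 2: d_o2 = 48 - 11.390 = 36.610 cm.
Second lens: d_i2 = 1/(1/(-14.5) - 1/(36.610)) = -10.386 cm.
m_2 = -(-10.386)/(36.610) = 0.2837.
The system's lateral magnification is m_1 m_2 = (-0.3400)(0.2837) = -0.0965.

-0.096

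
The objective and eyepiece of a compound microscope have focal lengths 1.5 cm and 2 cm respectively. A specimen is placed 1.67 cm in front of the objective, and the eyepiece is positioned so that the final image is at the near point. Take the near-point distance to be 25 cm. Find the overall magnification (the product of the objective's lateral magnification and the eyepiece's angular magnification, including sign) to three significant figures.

-119

Objective: 1/d_i = 1/f_obj - 1/d_o = 1/1.5 - 1/1.67 = 0.06786 cm^-1, so d_i = 14.735 cm.
m_obj = -d_i/d_o = -14.735/1.67 = -8.824.
Eyepiece angular magnification (image at near point): M_eye = 1 + D/f_e = 1 + 25/2 = 13.500.
Overall M = m_obj x M_eye = (-8.824)(13.500) = -119.12.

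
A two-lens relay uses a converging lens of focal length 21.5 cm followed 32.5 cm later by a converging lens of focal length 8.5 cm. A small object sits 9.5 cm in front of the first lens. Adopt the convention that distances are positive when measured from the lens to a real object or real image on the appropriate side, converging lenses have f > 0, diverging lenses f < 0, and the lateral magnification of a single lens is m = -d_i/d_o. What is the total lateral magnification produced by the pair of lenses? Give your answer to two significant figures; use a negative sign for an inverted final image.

-0.37

First lens: d_i1 = 1/(1/21.5 - 1/9.5) = -17.021 cm.
m_1 = -(-17.021)/9.5 = 1.7917.
With d_i1 < 0 the first image is virtual and lies on the object side; the object distance for lens 2 is d_o2 = 32.5 - (-17.021) = 49.521 cm.
Second lens: d_i2 = 1/(1/8.5 - 1/(49.521)) = 10.261 cm.
m_2 = -(10.261)/(49.521) = -0.2072.
Overall magnification: m = m_1 m_2 = -0.3713.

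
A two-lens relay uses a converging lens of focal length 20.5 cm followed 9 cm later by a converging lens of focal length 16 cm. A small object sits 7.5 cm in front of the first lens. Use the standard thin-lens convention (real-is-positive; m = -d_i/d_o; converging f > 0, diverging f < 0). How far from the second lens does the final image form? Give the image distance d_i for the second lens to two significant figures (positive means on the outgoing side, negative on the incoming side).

69 cm

Applying the thin-lens equation to the first lens, 1/20.5 = 1/7.5 + 1/d_i1, which gives d_i1 = -11.827 cm.
The intermediate image is virtual, 11.827 cm to the left of lens 1, so d_o2 = L - d_i1 = 9 - (-11.827) = 20.827 cm.
Applying the thin-lens equation again with f_2 = 16 cm and d_o2 = 20.827 cm gives d_i2 = 69.036 cm.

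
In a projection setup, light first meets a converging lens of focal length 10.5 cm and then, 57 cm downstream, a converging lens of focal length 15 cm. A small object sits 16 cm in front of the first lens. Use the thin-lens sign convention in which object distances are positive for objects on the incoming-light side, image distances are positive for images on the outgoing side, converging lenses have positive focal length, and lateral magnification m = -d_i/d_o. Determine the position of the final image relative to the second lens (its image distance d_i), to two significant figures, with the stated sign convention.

35 cm

Applying the thin-lens equation to the first lens, 1/10.5 = 1/16 + 1/d_i1, which gives d_i1 = 30.545 cm.
That image sits 26.455 cm in front of the second lens, so d_o2 = 26.455 cm.
Applying the thin-lens equation again with f_2 = 15 cm and d_o2 = 26.455 cm gives d_i2 = 34.643 cm.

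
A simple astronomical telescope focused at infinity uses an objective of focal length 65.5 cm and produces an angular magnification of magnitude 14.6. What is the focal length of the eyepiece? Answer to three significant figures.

4.49 cm

|M| = f_obj/f_eye, so f_eye = f_obj/|M| = 65.5/14.6 = 4.486 cm.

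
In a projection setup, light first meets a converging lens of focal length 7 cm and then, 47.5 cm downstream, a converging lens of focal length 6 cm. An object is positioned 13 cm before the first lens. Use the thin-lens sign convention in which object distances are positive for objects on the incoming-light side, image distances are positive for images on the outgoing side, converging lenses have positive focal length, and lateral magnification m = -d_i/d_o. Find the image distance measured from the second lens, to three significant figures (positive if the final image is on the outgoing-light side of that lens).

7.37 cm

Applying the thin-lens equation to the first lens, 1/7 = 1/13 + 1/d_i1, which gives d_i1 = 15.167 cm.
Object distance for lens 2: d_o2 = 47.5 - 15.167 = 32.333 cm.
Applying the thin-lens equation again with f_2 = 6 cm and d_o2 = 32.333 cm gives d_i2 = 7.367 cm.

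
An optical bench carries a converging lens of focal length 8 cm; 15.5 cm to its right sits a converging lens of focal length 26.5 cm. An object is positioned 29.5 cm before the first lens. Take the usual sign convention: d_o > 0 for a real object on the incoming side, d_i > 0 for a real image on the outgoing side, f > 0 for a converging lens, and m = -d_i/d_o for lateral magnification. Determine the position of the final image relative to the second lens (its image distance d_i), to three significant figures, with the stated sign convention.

-5.45 cm

Applying the thin-lens equation to the first lens, 1/8 = 1/29.5 + 1/d_i1, which gives d_i1 = 10.977 cm.
That image sits 4.523 cm in front of the second lens, so d_o2 = 4.523 cm.
Applying the thin-lens equation again with f_2 = 26.5 cm and d_o2 = 4.523 cm gives d_i2 = -5.454 cm.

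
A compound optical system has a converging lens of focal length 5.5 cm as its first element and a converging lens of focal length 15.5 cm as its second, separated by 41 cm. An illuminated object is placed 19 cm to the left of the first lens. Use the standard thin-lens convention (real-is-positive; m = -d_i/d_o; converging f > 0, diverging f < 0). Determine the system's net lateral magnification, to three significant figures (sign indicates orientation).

0.356

Applying the thin-lens equation to the first lens, 1/5.5 = 1/19 + 1/d_i1, which gives d_i1 = 7.741 cm.
Its lateral magnification is m_1 = -d_i1/d_o1 = -(7.741)/19 = -0.4074.
That image sits 33.259 cm in front of the second lens, so d_o2 = 33.259 cm.
Applying the thin-lens equation again with f_2 = 15.5 cm and d_o2 = 33.259 cm gives d_i2 = 29.028 cm.
m_2 = -(29.028)/(33.259) = -0.8728.
Total m = m_1 x m_2 = (-0.4074)(-0.8728) = 0.3556.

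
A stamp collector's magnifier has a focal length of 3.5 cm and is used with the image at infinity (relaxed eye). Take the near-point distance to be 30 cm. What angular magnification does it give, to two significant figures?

M = D/f = 30/3.5 = 8.571.

8.6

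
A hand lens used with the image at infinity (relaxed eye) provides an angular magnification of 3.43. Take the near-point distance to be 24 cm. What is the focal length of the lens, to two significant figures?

For the image at infinity, M = D/f.
f = D/M = 24/3.43 = 6.997 cm.

7.0 cm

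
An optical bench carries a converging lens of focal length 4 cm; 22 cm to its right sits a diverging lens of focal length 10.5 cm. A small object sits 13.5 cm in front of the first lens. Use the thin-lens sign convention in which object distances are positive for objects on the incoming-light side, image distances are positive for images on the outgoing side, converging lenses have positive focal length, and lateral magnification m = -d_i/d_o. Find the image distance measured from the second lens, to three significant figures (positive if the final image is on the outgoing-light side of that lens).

-6.39 cm

First lens: d_i1 = 1/(1/4 - 1/13.5) = 5.684 cm.
Object distance for lens 2: d_o2 = 22 - 5.684 = 16.316 cm.
Second lens: d_i2 = 1/(1/(-10.5) - 1/(16.316)) = -6.389 cm.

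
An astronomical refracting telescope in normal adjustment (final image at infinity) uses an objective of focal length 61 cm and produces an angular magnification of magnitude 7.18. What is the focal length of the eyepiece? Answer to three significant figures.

8.50 cm

|M| = f_obj/f_eye, so f_eye = f_obj/|M| = 61/7.18 = 8.496 cm.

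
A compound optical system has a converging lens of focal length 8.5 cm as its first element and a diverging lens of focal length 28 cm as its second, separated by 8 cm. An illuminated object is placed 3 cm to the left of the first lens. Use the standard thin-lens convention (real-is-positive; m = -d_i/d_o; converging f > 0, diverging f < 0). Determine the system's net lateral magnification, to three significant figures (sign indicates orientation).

Lens 1: 1/d_i1 = 1/f_1 - 1/d_o1 = 1/8.5 - 1/3 = -0.21569 cm^-1, so d_i1 = -4.636 cm.
m_1 = -(-4.636)/3 = 1.5455.
The intermediate image is virtual, 4.636 cm to the left of lens 1, so d_o2 = L - d_i1 = 8 - (-4.636) = 12.636 cm.
Lens 2: 1/d_i2 = 1/f_2 - 1/d_o2 = 1/(-28) - 1/(12.636) = -0.11485 cm^-1, so d_i2 = -8.707 cm.
m_2 = -(-8.707)/(12.636) = 0.6890.
The system's lateral magnification is m_1 m_2 = (1.5455)(0.6890) = 1.0649.

1.06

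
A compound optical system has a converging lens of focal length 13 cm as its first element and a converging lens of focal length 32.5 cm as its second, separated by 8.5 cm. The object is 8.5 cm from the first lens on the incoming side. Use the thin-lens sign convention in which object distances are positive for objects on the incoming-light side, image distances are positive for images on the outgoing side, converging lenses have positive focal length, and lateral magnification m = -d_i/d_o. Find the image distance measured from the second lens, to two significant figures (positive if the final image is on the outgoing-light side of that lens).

1900 cm

First lens: d_i1 = 1/(1/13 - 1/8.5) = -24.556 cm.
The intermediate image is virtual, 24.556 cm to the left of lens 1, so d_o2 = L - d_i1 = 8.5 - (-24.556) = 33.056 cm.
Second lens: d_i2 = 1/(1/32.5 - 1/(33.056)) = 1933.750 cm.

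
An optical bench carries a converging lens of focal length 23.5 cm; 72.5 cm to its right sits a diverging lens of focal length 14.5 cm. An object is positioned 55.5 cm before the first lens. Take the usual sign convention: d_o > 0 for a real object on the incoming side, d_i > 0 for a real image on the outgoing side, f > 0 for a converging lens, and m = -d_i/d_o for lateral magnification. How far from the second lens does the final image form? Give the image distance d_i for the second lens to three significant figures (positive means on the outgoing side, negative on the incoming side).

-9.95 cm

Applying the thin-lens equation to the first lens, 1/23.5 = 1/55.5 + 1/d_i1, which gives d_i1 = 40.758 cm.
Object distance for lens 2: d_o2 = 72.5 - 40.758 = 31.742 cm.
Applying the thin-lens equation again with f_2 = -14.5 cm and d_o2 = 31.742 cm gives d_i2 = -9.953 cm.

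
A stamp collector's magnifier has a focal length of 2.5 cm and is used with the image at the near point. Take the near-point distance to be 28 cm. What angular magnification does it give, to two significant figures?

12

M = 1 + D/f = 1 + 28/2.5 = 12.200.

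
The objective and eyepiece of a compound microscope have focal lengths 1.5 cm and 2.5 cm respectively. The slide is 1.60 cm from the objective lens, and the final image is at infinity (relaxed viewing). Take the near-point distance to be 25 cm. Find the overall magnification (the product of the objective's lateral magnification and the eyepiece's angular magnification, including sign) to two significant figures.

-150

Objective: 1/d_i = 1/f_obj - 1/d_o = 1/1.5 - 1/1.60 = 0.04167 cm^-1, so d_i = 24.000 cm.
m_obj = -d_i/d_o = -24.000/1.60 = -15.000.
Eyepiece angular magnification (image at infinity): M_eye = D/f_e = 25/2.5 = 10.000.
Overall M = m_obj x M_eye = (-15.000)(10.000) = -150.00.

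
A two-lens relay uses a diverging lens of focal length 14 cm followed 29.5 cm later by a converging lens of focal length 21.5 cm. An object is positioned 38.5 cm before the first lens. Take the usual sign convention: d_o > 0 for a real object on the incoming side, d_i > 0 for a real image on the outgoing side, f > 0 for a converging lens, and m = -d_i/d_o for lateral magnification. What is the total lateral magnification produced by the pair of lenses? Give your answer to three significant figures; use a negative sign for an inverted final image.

Lens 1: 1/d_i1 = 1/f_1 - 1/d_o1 = 1/(-14) - 1/38.5 = -0.09740 cm^-1, so d_i1 = -10.267 cm.
m_1 = -(-10.267)/38.5 = 0.2667.
The intermediate image is virtual, 10.267 cm to the left of lens 1, so d_o2 = L - d_i1 = 29.5 - (-10.267) = 39.767 cm.
Lens 2: 1/d_i2 = 1/f_2 - 1/d_o2 = 1/21.5 - 1/(39.767) = 0.02136 cm^-1, so d_i2 = 46.806 cm.
m_2 = -(46.806)/(39.767) = -1.1770.
Total m = m_1 x m_2 = (0.2667)(-1.1770) = -0.3139.

-0.314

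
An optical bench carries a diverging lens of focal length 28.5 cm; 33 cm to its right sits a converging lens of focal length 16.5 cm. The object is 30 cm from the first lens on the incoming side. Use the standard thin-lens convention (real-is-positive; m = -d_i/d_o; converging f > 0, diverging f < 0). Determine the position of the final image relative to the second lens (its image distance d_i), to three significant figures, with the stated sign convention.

Lens 1: 1/d_i1 = 1/f_1 - 1/d_o1 = 1/(-28.5) - 1/30 = -0.06842 cm^-1, so d_i1 = -14.615 cm.
The intermediate image is virtual, 14.615 cm to the left of lens 1, so d_o2 = L - d_i1 = 33 - (-14.615) = 47.615 cm.
Lens 2: 1/d_i2 = 1/f_2 - 1/d_o2 = 1/16.5 - 1/(47.615) = 0.03960 cm^-1, so d_i2 = 25.250 cm.

25.2 cm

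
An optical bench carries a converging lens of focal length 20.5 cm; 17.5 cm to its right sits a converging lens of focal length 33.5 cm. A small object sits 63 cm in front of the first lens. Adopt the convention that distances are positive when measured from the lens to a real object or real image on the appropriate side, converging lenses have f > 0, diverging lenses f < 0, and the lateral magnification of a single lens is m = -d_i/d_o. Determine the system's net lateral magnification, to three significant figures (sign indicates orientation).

First lens: d_i1 = 1/(1/20.5 - 1/63) = 30.388 cm.
m_1 = -(30.388)/63 = -0.4824.
This image would form 30.388 cm past lens 1, i.e. 12.888 cm beyond lens 2, so it is a virtual object for lens 2: d_o2 = 17.5 - 30.388 = -12.888 cm.
Second lens: d_i2 = 1/(1/33.5 - 1/(-12.888)) = 9.307 cm.
m_2 = -(9.307)/(-12.888) = 0.7222.
Overall magnification: m = m_1 m_2 = -0.3483.

-0.348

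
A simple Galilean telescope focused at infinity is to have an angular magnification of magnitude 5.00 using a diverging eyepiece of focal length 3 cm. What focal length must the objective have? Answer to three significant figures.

|M| = f_obj/|f_eye|, so f_obj = |M| x |f_eye| = 5.0 x 3 = 15.000 cm.

15.0 cm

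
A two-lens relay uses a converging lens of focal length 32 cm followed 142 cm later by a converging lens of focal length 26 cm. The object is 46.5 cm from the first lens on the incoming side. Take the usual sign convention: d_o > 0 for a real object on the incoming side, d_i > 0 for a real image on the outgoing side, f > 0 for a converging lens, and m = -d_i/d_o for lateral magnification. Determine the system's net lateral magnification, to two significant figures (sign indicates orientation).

4.3

Lens 1: 1/d_i1 = 1/f_1 - 1/d_o1 = 1/32 - 1/46.5 = 0.00974 cm^-1, so d_i1 = 102.621 cm.
m_1 = -(102.621)/46.5 = -2.2069.
The intermediate image is 102.621 cm to the right of lens 1, so d_o2 = L - d_i1 = 142 - 102.621 = 39.379 cm.
Lens 2: 1/d_i2 = 1/f_2 - 1/d_o2 = 1/26 - 1/(39.379) = 0.01307 cm^-1, so d_i2 = 76.526 cm.
m_2 = -(76.526)/(39.379) = -1.9433.
Total m = m_1 x m_2 = (-2.2069)(-1.9433) = 4.2887.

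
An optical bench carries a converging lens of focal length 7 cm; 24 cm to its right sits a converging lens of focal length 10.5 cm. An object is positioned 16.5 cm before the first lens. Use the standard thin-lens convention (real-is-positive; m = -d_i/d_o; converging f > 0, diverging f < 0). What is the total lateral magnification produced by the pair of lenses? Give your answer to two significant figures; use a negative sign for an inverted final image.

5.8

Applying the thin-lens equation to the first lens, 1/7 = 1/16.5 + 1/d_i1, which gives d_i1 = 12.158 cm.
Its lateral magnification is m_1 = -d_i1/d_o1 = -(12.158)/16.5 = -0.7368.
The intermediate image is 12.158 cm to the right of lens 1, so d_o2 = L - d_i1 = 24 - 12.158 = 11.842 cm.
Applying the thin-lens equation again with f_2 = 10.5 cm and d_o2 = 11.842 cm gives d_i2 = 92.647 cm.
m_2 = -(92.647)/(11.842) = -7.8235.
Total m = m_1 x m_2 = (-0.7368)(-7.8235) = 5.7647.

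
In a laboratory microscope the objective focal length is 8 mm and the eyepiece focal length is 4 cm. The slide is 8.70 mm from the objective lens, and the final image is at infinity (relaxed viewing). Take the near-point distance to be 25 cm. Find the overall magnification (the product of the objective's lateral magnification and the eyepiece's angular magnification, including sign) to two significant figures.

Convert to cm: f_obj = 8 mm = 0.8 cm; d_o = 8.70 mm = 0.87 cm.
Objective: 1/d_i = 1/f_obj - 1/d_o = 1/0.8 - 1/0.87 = 0.10057 cm^-1, so d_i = 9.943 cm.
m_obj = -d_i/d_o = -9.943/0.87 = -11.429.
Eyepiece angular magnification (image at infinity): M_eye = D/f_e = 25/4 = 6.250.
Overall M = m_obj x M_eye = (-11.429)(6.250) = -71.43.

-71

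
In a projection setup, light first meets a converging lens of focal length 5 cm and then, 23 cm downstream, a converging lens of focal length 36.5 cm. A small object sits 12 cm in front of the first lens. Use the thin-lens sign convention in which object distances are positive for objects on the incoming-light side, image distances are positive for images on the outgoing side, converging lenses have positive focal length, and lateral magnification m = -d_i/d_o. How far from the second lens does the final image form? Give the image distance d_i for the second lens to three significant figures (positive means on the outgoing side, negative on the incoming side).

-23.9 cm

First lens: d_i1 = 1/(1/5 - 1/12) = 8.571 cm.
That image sits 14.429 cm in front of the second lens, so d_o2 = 14.429 cm.
Second lens: d_i2 = 1/(1/36.5 - 1/(14.429)) = -23.861 cm.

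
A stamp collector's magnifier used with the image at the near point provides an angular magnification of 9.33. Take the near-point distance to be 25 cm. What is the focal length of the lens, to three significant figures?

3.00 cm

For the image at the near point, M = 1 + D/f.
f = D/(M - 1) = 25/(9.33 - 1) = 3.001 cm.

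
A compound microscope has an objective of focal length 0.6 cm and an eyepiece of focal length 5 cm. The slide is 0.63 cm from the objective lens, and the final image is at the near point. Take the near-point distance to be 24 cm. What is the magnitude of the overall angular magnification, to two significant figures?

Objective: 1/d_i = 1/f_obj - 1/d_o = 1/0.6 - 1/0.63 = 0.07937 cm^-1, so d_i = 12.600 cm.
m_obj = -d_i/d_o = -12.600/0.63 = -20.000.
Eyepiece angular magnification (image at near point): M_eye = 1 + D/f_e = 1 + 24/5 = 5.800.
Overall M = m_obj x M_eye = (-20.000)(5.800) = -116.00.
|M| = 116.00.

120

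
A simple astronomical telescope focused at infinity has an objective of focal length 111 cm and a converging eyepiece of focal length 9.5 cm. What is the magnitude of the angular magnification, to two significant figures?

12

|M| = f_obj/|f_eye| = 111/9.5 = 11.684.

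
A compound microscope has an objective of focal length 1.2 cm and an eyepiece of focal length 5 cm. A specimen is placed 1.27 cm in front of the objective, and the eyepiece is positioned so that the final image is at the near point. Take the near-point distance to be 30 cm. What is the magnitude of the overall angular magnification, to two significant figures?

120

Objective: 1/d_i = 1/f_obj - 1/d_o = 1/1.2 - 1/1.27 = 0.04593 cm^-1, so d_i = 21.771 cm.
m_obj = -d_i/d_o = -21.771/1.27 = -17.143.
Eyepiece angular magnification (image at near point): M_eye = 1 + D/f_e = 1 + 30/5 = 7.000.
Overall M = m_obj x M_eye = (-17.143)(7.000) = -120.00.
|M| = 120.00.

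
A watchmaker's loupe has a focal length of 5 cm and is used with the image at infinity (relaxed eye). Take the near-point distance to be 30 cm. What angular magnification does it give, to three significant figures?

M = D/f = 30/5 = 6.000.

6.00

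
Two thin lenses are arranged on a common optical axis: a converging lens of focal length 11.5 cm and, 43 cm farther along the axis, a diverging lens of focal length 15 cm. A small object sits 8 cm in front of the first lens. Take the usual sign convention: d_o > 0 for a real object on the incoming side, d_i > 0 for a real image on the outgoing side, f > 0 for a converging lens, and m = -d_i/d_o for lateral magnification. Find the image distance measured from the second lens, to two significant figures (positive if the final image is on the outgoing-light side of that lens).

Lens 1: 1/d_i1 = 1/f_1 - 1/d_o1 = 1/11.5 - 1/8 = -0.03804 cm^-1, so d_i1 = -26.286 cm.
The intermediate image is virtual, 26.286 cm to the left of lens 1, so d_o2 = L - d_i1 = 43 - (-26.286) = 69.286 cm.
Lens 2: 1/d_i2 = 1/f_2 - 1/d_o2 = 1/(-15) - 1/(69.286) = -0.08110 cm^-1, so d_i2 = -12.331 cm.

-12 cm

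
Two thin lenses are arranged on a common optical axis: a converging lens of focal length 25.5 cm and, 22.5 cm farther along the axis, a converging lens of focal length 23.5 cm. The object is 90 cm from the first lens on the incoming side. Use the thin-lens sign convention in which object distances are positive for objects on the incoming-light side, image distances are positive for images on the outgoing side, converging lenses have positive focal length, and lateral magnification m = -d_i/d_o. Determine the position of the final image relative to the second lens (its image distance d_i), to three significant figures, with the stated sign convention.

8.40 cm

Lens 1: 1/d_i1 = 1/f_1 - 1/d_o1 = 1/25.5 - 1/90 = 0.02810 cm^-1, so d_i1 = 35.581 cm.
Since 35.581 cm > 22.5 cm, the first image lies past the second lens and serves as a virtual object: d_o2 = L - d_i1 = -13.081 cm.
Lens 2: 1/d_i2 = 1/f_2 - 1/d_o2 = 1/23.5 - 1/(-13.081) = 0.11900 cm^-1, so d_i2 = 8.404 cm.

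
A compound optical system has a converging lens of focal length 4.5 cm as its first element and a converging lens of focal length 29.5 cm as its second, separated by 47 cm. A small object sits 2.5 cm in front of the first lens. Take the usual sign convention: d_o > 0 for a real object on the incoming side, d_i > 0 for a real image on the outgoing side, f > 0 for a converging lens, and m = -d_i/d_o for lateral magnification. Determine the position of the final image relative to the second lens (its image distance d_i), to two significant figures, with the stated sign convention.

67 cm

First lens: d_i1 = 1/(1/4.5 - 1/2.5) = -5.625 cm.
The intermediate image is virtual, 5.625 cm to the left of lens 1, so d_o2 = L - d_i1 = 47 - (-5.625) = 52.625 cm.
Second lens: d_i2 = 1/(1/29.5 - 1/(52.625)) = 67.132 cm.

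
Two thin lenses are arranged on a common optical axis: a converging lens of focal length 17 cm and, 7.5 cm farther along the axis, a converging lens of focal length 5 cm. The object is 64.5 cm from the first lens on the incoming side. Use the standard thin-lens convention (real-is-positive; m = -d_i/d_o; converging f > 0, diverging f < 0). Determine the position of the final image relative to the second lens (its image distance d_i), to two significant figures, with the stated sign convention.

Applying the thin-lens equation to the first lens, 1/17 = 1/64.5 + 1/d_i1, which gives d_i1 = 23.084 cm.
This image would form 23.084 cm past lens 1, i.e. 15.584 cm beyond lens 2, so it is a virtual object for lens 2: d_o2 = 7.5 - 23.084 = -15.584 cm.
Applying the thin-lens equation again with f_2 = 5 cm and d_o2 = -15.584 cm gives d_i2 = 3.785 cm.

3.8 cm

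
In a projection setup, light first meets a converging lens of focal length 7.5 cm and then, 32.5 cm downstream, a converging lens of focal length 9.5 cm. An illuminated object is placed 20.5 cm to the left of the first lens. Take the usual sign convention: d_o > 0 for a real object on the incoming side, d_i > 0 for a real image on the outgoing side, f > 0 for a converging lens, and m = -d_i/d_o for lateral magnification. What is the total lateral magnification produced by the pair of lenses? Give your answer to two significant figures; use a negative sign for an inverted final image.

0.49

Lens 1: 1/d_i1 = 1/f_1 - 1/d_o1 = 1/7.5 - 1/20.5 = 0.08455 cm^-1, so d_i1 = 11.827 cm.
m_1 = -(11.827)/20.5 = -0.5769.
Object distance for lens 2: d_o2 = 32.5 - 11.827 = 20.673 cm.
Lens 2: 1/d_i2 = 1/f_2 - 1/d_o2 = 1/9.5 - 1/(20.673) = 0.05689 cm^-1, so d_i2 = 17.577 cm.
m_2 = -(17.577)/(20.673) = -0.8503.
Total m = m_1 x m_2 = (-0.5769)(-0.8503) = 0.4905.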